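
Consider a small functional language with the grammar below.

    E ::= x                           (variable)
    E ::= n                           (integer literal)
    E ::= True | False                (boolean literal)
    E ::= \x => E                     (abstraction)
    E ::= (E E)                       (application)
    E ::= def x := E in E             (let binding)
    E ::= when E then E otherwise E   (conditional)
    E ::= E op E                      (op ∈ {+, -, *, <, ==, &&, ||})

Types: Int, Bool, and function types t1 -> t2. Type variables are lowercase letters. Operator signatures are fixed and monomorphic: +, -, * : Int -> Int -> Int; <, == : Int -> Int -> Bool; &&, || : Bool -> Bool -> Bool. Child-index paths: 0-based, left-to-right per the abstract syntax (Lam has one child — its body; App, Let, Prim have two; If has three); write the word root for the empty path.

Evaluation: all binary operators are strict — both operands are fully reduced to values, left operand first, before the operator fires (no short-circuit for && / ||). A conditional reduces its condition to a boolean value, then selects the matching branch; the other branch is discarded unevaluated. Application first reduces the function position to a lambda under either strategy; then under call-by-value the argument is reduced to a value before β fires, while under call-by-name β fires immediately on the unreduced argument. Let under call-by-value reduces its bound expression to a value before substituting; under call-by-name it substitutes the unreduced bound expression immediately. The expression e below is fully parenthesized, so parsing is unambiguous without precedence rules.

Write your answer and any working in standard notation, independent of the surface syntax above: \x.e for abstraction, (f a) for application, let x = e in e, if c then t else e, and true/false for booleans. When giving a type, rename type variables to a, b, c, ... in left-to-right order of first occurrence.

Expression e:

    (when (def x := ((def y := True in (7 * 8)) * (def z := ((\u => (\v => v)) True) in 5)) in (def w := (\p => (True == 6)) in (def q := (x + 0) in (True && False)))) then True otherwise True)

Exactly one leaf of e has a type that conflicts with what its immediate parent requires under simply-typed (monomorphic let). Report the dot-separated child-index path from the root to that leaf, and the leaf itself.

Answer: 0.1.0.0.0 : true

Trace:
let y : Bool
  unify Int ~ Int
  unify Int ~ Int
  unify Int ~ Int
v : b
\v._ : b -> b
\u._ : a -> b -> b
  unify a -> b -> b ~ Bool -> c
  unify a ~ Bool
  unify b -> b ~ c
_ _ : b -> b
let z : b -> b
  unify Int ~ Int
let x : Int
  unify Bool ~ Int
  FAIL: mismatch Bool ~ Int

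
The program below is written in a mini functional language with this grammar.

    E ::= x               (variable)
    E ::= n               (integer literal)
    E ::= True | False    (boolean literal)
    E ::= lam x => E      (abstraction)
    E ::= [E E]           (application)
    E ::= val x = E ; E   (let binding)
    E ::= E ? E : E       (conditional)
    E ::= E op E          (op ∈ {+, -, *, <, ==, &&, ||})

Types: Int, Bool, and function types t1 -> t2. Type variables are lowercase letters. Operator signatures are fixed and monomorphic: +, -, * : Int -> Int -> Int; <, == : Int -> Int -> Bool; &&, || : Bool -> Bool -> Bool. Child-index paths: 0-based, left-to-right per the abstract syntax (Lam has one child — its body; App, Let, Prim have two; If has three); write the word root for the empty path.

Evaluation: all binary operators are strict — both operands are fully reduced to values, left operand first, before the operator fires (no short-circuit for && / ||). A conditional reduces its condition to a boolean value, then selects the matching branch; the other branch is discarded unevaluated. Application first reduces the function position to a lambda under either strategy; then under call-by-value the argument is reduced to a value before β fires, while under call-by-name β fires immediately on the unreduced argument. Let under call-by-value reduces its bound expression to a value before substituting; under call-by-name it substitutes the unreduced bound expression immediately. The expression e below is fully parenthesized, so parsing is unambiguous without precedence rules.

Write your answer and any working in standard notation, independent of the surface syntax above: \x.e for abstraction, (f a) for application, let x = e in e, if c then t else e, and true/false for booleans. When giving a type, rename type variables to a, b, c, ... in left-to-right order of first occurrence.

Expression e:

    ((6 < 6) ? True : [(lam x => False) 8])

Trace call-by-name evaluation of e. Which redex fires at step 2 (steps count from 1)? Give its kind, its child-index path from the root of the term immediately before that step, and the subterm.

Working:
step 0: (if (6 < 6) then true else ((\x.false) 8))
step 1: [delta@0] (if false then true else ((\x.false) 8))
step 2: [if@root] ((\x.false) 8)

Answer: if at root : (if false then true else ((\x.false) 8))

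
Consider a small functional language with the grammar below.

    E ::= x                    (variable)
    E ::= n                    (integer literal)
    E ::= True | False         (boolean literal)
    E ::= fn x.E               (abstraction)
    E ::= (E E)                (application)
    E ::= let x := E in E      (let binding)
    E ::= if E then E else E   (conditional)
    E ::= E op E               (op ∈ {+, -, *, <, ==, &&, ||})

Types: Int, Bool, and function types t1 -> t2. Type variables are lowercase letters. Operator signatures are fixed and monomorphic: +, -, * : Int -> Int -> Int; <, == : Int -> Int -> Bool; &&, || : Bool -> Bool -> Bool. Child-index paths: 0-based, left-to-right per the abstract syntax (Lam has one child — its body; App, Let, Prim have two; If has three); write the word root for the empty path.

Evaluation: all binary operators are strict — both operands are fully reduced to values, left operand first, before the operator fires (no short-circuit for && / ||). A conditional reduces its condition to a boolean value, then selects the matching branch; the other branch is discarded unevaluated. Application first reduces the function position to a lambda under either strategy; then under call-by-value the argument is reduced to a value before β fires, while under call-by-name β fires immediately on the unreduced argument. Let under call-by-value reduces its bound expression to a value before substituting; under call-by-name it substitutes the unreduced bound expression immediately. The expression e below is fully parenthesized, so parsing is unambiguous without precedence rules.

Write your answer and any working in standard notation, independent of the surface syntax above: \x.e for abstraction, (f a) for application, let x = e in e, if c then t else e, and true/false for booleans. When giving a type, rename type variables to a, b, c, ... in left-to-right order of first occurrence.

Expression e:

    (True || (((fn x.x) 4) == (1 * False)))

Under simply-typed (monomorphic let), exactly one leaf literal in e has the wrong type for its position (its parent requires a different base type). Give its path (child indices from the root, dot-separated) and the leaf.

Answer: 1.1.1 : false

Derivation:
  unify Bool ~ Bool
x : a
\x._ : a -> a
  unify a -> a ~ Int -> b
  unify a ~ Int
  unify Int ~ b
_ _ : Int
  unify Int ~ Int
  unify Int ~ Int
  unify Bool ~ Int
  FAIL: mismatch Bool ~ Int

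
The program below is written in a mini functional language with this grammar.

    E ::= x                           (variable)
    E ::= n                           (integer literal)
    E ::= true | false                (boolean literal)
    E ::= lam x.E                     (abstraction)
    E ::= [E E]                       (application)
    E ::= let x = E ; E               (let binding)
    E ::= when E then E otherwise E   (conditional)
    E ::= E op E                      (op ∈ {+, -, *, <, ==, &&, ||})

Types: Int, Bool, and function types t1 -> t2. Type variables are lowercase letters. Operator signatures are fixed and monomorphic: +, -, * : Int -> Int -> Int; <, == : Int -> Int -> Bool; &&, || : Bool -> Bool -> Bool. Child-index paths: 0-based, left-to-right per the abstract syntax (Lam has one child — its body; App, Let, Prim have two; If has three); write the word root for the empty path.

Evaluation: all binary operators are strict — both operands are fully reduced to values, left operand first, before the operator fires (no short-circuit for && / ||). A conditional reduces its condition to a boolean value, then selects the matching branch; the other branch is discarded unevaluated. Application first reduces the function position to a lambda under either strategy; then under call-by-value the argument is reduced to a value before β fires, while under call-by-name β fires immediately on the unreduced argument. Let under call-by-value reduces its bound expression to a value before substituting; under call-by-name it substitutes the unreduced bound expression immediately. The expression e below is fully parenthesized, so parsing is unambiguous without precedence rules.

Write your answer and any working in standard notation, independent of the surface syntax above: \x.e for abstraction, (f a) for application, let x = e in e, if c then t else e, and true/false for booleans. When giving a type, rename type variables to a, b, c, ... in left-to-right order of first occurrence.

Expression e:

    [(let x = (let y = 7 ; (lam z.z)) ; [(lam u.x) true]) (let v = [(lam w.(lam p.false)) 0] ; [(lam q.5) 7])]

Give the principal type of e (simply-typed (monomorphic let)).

Answer: Int

Trace:
let y : Int
z : a
\z._ : a -> a
let x : a -> a
x : a -> a
\u._ : b -> a -> a
  unify b -> a -> a ~ Bool -> c
  unify b ~ Bool
  unify a -> a ~ c
_ _ : a -> a
\p._ : e -> Bool
\w._ : d -> e -> Bool
  unify d -> e -> Bool ~ Int -> f
  unify d ~ Int
  unify e -> Bool ~ f
_ _ : e -> Bool
let v : e -> Bool
\q._ : g -> Int
  unify g -> Int ~ Int -> h
  unify g ~ Int
  unify Int ~ h
_ _ : Int
  unify a -> a ~ Int -> i
  unify a ~ Int
  unify Int ~ i
_ _ : Int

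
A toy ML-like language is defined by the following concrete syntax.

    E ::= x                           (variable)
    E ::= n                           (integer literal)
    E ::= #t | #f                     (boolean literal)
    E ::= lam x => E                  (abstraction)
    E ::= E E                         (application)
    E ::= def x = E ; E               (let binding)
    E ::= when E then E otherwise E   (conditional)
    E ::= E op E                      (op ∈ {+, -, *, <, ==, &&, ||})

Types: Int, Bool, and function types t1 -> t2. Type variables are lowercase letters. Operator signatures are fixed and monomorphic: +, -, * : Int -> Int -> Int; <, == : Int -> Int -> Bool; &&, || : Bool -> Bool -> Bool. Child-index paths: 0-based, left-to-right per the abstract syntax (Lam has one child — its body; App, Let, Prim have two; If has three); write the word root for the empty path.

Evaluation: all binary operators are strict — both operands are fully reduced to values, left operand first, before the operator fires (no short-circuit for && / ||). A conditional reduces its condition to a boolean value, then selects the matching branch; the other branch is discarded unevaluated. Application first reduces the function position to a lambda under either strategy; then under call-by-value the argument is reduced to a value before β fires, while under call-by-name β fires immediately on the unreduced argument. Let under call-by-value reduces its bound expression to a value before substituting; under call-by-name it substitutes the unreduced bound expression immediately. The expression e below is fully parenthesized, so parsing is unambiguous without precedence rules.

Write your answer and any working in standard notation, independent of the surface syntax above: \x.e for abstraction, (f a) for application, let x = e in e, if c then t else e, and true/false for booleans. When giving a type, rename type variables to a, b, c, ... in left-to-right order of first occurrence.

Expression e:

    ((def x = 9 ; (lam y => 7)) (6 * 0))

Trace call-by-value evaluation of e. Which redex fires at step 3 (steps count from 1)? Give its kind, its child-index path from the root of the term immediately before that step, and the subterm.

Answer: beta at root : ((\y.7) 0)

Working:
step 0: ((let x = 9 in (\y.7)) (6 * 0))
step 1: [let@0] ((\y.7) (6 * 0))
step 2: [delta@1] ((\y.7) 0)
step 3: [beta@root] 7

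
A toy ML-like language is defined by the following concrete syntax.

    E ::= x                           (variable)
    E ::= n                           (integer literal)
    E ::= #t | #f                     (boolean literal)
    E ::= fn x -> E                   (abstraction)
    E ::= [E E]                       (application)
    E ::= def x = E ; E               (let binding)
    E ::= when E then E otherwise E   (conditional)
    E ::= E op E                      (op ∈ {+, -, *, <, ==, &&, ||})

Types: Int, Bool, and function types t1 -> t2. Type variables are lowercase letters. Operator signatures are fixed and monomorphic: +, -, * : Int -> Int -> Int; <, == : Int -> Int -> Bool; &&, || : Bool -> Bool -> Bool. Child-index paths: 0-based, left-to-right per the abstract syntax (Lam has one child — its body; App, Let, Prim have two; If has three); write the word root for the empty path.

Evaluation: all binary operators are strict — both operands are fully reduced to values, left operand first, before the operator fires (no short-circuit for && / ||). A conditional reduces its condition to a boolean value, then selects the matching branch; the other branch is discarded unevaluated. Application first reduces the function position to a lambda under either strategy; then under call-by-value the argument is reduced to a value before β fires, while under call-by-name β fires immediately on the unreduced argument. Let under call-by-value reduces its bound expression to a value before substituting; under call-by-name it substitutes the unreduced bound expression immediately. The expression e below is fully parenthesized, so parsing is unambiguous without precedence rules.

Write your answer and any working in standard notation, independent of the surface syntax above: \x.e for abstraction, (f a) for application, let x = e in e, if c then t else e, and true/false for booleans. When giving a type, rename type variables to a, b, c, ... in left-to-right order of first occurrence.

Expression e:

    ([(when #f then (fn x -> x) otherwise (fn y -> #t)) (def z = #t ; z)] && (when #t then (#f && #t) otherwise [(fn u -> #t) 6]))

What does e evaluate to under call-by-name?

Answer: false

Working:
step 0: (((if false then (\x.x) else (\y.true)) (let z = true in z)) && (if true then (false && true) else ((\u.true) 6)))
step 1: [if@0.0] (((\y.true) (let z = true in z)) && (if true then (false && true) else ((\u.true) 6)))
step 2: [beta@0] (true && (if true then (false && true) else ((\u.true) 6)))
step 3: [if@1] (true && (false && true))
step 4: [delta@1] (true && false)
step 5: [delta@root] false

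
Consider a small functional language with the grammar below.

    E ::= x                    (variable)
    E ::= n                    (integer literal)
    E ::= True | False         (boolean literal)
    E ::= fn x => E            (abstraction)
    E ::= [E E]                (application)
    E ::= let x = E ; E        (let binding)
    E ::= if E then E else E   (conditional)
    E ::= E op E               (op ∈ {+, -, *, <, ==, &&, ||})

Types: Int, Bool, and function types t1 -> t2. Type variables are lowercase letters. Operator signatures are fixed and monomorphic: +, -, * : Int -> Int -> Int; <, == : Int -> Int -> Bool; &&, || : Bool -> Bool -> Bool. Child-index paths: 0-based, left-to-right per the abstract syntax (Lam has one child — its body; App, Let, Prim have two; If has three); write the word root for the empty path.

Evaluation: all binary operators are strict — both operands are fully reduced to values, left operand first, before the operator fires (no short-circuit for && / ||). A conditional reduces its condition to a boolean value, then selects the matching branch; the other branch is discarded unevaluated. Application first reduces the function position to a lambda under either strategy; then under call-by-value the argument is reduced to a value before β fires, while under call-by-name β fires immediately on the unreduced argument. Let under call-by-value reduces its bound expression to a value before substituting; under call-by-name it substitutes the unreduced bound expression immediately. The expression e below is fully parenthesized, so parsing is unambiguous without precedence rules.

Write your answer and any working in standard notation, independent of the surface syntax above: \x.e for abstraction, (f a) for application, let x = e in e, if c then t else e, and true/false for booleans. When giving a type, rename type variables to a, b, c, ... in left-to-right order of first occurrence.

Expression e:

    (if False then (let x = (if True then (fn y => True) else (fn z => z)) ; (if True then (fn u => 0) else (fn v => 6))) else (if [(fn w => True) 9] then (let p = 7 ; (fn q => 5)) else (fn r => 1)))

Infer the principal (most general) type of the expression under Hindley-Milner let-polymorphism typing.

Working:
  unify Bool ~ Bool
  unify Bool ~ Bool
\y._ : a -> Bool
z : b
\z._ : b -> b
  unify a -> Bool ~ b -> b
  unify a ~ b
  unify Bool ~ b
let x : Bool -> Bool
  unify Bool ~ Bool
\u._ : c -> Int
\v._ : d -> Int
  unify c -> Int ~ d -> Int
  unify c ~ d
  unify Int ~ Int
\w._ : e -> Bool
  unify e -> Bool ~ Int -> f
  unify e ~ Int
  unify Bool ~ f
_ _ : Bool
  unify Bool ~ Bool
let p : Int
\q._ : g -> Int
\r._ : h -> Int
  unify g -> Int ~ h -> Int
  unify g ~ h
  unify Int ~ Int
  unify d -> Int ~ h -> Int
  unify d ~ h
  unify Int ~ Int

Answer: a -> Int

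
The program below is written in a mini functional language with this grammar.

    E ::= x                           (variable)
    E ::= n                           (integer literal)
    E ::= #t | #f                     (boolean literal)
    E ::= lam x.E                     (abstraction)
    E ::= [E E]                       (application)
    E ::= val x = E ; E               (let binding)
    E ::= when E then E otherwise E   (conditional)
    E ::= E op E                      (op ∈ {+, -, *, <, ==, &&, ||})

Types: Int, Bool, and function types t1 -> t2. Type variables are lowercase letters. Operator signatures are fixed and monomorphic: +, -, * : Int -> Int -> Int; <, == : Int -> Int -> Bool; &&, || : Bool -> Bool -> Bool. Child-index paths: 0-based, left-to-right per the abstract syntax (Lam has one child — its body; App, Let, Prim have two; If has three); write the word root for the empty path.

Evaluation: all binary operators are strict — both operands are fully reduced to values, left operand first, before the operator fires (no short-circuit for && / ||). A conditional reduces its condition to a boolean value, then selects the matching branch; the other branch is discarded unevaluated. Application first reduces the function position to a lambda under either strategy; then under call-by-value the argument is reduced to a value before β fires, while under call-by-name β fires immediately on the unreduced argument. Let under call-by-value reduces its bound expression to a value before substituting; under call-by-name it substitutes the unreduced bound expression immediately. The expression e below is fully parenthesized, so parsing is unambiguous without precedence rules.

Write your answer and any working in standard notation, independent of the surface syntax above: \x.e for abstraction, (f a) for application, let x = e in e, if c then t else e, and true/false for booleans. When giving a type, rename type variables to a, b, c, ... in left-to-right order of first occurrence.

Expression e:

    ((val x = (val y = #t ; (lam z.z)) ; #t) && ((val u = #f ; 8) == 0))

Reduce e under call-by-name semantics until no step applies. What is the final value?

Derivation:
step 0: ((let x = (let y = true in (\z.z)) in true) && ((let u = false in 8) == 0))
step 1: [let@0] (true && ((let u = false in 8) == 0))
step 2: [let@1.0] (true && (8 == 0))
step 3: [delta@1] (true && false)
step 4: [delta@root] false

Answer: false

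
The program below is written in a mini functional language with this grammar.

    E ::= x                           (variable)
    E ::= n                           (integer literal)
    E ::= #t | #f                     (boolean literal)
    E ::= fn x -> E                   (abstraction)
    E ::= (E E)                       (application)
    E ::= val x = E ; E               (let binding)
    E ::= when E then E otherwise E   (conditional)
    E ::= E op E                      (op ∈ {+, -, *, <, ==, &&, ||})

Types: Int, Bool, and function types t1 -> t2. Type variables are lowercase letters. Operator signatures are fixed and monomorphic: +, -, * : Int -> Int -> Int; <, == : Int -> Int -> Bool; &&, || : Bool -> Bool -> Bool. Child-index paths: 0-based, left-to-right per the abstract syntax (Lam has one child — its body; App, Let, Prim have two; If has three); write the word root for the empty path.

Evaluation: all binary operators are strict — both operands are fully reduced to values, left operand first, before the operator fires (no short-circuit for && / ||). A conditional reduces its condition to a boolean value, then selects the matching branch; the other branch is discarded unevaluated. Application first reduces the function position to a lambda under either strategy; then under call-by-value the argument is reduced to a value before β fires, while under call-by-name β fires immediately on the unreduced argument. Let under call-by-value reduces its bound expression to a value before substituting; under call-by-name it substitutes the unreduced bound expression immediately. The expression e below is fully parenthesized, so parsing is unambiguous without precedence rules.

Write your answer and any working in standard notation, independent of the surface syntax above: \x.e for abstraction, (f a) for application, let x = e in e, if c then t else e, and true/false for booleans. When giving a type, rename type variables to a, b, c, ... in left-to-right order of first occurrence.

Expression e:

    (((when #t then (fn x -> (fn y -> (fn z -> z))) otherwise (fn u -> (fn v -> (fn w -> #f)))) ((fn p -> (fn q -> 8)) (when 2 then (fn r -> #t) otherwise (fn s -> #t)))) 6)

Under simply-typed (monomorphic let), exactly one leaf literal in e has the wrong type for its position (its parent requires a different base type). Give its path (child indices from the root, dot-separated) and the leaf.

Answer: 0.1.1.0 : 2

Derivation:
  unify Bool ~ Bool
z : c
\z._ : c -> c
\y._ : b -> c -> c
\x._ : a -> b -> c -> c
\w._ : f -> Bool
\v._ : e -> f -> Bool
\u._ : d -> e -> f -> Bool
  unify a -> b -> c -> c ~ d -> e -> f -> Bool
  unify a ~ d
  unify b -> c -> c ~ e -> f -> Bool
  unify b ~ e
  unify c -> c ~ f -> Bool
  unify c ~ f
  unify f ~ Bool
\q._ : h -> Int
\p._ : g -> h -> Int
  unify Int ~ Bool
  FAIL: mismatch Int ~ Bool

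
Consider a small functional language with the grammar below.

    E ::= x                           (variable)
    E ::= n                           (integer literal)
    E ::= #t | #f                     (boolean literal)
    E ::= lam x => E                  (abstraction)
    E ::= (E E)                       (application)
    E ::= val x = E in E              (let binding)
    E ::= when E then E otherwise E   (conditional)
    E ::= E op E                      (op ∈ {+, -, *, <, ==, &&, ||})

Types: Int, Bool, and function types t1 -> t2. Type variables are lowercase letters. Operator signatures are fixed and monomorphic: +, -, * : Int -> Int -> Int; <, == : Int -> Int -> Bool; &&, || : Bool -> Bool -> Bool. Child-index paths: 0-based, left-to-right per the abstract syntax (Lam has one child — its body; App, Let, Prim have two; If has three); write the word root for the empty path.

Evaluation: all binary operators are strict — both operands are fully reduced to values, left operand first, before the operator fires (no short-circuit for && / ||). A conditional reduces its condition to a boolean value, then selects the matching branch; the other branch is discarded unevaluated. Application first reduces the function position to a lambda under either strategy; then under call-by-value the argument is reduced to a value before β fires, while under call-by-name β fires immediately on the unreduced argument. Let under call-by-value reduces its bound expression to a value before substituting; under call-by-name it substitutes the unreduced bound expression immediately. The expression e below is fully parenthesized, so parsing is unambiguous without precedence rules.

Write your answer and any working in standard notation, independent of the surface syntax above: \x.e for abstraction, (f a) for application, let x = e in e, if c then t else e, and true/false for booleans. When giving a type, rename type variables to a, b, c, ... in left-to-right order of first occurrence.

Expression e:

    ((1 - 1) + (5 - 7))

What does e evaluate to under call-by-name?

Answer: -2

Trace:
step 0: ((1 - 1) + (5 - 7))
step 1: [delta@0] (0 + (5 - 7))
step 2: [delta@1] (0 + -2)
step 3: [delta@root] -2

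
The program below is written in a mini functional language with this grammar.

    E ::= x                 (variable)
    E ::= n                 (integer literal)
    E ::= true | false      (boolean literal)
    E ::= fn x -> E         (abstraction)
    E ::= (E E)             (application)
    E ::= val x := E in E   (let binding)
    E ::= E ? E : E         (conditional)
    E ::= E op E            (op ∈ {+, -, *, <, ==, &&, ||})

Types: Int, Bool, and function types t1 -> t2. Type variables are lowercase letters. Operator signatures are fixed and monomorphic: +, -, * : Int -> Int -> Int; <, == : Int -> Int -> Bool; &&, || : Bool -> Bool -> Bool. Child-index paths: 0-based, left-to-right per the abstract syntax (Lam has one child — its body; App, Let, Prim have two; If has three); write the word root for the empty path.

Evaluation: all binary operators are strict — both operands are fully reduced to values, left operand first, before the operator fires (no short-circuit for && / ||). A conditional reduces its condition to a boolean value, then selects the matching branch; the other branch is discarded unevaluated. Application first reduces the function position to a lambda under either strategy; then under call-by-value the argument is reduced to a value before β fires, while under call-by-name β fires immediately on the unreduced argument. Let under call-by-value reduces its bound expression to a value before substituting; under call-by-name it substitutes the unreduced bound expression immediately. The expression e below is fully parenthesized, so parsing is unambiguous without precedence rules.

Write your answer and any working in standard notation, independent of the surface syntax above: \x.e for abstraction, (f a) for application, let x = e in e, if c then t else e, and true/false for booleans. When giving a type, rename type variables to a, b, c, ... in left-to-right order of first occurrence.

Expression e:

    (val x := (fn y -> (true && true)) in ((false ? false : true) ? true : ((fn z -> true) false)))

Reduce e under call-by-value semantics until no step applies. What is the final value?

Derivation:
step 0: (let x = (\y.(true && true)) in (if (if false then false else true) then true else ((\z.true) false)))
step 1: [let@root] (if (if false then false else true) then true else ((\z.true) false))
step 2: [if@0] (if true then true else ((\z.true) false))
step 3: [if@root] true

Answer: true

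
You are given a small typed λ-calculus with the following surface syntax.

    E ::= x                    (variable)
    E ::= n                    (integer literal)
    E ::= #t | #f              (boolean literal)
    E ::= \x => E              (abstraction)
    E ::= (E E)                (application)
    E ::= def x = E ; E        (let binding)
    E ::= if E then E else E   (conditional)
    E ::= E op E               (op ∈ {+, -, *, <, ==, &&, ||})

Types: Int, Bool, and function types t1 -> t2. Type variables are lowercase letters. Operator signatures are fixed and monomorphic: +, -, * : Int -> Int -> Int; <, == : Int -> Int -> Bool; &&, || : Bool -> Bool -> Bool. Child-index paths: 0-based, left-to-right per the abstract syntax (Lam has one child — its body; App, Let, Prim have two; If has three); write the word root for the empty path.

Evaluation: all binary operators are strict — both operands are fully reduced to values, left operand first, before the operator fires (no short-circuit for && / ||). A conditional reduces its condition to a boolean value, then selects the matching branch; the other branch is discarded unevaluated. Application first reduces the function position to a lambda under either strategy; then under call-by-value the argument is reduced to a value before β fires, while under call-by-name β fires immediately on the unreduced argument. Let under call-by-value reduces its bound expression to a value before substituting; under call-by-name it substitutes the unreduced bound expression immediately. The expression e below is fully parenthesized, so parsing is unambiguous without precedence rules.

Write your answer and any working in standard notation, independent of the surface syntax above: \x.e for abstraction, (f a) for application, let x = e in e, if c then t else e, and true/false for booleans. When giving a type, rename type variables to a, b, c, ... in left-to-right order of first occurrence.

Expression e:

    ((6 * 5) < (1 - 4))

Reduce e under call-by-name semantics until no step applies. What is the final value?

Working:
step 0: ((6 * 5) < (1 - 4))
step 1: [delta@0] (30 < (1 - 4))
step 2: [delta@1] (30 < -3)
step 3: [delta@root] false

Answer: false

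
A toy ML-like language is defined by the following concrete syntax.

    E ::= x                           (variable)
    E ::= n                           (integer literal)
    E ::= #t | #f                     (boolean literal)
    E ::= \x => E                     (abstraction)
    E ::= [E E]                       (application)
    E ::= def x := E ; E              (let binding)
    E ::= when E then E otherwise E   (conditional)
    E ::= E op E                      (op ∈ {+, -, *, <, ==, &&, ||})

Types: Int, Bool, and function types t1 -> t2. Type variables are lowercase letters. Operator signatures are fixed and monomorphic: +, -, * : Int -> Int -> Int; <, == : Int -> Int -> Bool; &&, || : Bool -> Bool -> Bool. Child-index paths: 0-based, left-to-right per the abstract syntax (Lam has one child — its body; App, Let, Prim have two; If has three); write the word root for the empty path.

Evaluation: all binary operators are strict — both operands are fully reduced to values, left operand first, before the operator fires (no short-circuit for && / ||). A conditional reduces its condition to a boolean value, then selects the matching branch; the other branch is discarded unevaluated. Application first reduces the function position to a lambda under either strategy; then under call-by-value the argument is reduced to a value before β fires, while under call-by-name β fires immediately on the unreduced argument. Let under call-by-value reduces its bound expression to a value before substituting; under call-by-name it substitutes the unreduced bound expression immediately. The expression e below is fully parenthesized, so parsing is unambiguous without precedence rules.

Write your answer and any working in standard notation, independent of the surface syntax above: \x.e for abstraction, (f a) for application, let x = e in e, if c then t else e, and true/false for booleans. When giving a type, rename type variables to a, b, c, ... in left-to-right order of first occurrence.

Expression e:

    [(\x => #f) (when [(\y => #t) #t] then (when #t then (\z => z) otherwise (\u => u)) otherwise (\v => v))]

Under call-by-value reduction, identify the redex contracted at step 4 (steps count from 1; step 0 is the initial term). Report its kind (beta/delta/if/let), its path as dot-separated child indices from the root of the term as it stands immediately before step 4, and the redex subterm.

Derivation:
step 0: ((\x.false) (if ((\y.true) true) then (if true then (\z.z) else (\u.u)) else (\v.v)))
step 1: [beta@1.0] ((\x.false) (if true then (if true then (\z.z) else (\u.u)) else (\v.v)))
step 2: [if@1] ((\x.false) (if true then (\z.z) else (\u.u)))
step 3: [if@1] ((\x.false) (\z.z))
step 4: [beta@root] false

Answer: beta at root : ((\x.false) (\z.z))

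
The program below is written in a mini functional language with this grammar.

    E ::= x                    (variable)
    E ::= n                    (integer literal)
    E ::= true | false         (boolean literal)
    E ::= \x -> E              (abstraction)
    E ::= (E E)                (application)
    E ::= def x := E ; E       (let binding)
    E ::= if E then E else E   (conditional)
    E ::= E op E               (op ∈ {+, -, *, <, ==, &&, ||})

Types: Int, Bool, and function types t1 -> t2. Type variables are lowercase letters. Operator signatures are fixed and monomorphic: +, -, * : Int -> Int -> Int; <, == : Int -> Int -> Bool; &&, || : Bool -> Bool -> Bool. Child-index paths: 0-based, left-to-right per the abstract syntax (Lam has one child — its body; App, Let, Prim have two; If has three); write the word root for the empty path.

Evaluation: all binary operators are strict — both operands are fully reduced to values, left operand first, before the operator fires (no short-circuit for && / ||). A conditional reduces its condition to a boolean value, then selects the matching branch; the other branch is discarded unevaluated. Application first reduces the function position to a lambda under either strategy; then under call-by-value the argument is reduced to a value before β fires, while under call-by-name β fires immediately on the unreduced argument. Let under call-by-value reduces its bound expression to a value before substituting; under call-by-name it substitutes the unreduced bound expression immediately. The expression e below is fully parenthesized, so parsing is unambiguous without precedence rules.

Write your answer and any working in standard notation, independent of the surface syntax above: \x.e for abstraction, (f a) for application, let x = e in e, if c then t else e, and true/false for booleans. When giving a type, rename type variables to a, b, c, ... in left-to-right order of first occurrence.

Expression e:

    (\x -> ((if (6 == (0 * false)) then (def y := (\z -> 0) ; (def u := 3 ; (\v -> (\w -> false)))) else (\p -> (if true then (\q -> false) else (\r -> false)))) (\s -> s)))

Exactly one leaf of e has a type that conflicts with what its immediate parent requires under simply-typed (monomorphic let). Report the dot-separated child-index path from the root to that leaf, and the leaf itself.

Answer: 0.0.0.1.1 : false

Derivation:
  unify Int ~ Int
  unify Int ~ Int
  unify Bool ~ Int
  FAIL: mismatch Bool ~ Int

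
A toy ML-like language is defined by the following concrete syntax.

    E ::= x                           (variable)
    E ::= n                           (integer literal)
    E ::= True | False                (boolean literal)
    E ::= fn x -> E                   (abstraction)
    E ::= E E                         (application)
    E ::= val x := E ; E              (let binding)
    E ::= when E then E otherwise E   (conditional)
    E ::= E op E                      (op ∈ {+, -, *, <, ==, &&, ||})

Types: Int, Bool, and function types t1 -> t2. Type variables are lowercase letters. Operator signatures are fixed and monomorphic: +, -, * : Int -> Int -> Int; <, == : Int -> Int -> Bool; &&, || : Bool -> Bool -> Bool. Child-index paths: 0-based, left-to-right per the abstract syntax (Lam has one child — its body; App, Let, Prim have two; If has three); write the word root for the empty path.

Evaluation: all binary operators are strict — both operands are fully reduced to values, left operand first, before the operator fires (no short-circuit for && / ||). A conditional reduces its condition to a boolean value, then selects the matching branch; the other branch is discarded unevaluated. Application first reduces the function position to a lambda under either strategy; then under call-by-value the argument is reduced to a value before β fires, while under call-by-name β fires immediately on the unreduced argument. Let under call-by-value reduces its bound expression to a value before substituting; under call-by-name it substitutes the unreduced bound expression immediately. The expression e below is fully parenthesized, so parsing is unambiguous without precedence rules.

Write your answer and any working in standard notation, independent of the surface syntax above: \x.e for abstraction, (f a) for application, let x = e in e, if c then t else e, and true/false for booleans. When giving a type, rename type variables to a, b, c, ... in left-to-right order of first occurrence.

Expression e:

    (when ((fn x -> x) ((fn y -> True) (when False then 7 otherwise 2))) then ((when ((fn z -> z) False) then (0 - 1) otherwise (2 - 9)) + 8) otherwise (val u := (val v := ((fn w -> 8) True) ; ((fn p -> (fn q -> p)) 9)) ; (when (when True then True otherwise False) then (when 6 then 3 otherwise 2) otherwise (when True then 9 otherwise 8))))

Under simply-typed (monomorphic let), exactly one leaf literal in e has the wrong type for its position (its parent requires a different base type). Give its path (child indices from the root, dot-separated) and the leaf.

Answer: 2.1.1.0 : 6

Trace:
x : a
\x._ : a -> a
\y._ : b -> Bool
  unify Bool ~ Bool
  unify Int ~ Int
  unify b -> Bool ~ Int -> c
  unify b ~ Int
  unify Bool ~ c
_ _ : Bool
  unify a -> a ~ Bool -> d
  unify a ~ Bool
  unify Bool ~ d
_ _ : Bool
  unify Bool ~ Bool
z : e
\z._ : e -> e
  unify e -> e ~ Bool -> f
  unify e ~ Bool
  unify Bool ~ f
_ _ : Bool
  unify Bool ~ Bool
  unify Int ~ Int
  unify Int ~ Int
  unify Int ~ Int
  unify Int ~ Int
  unify Int ~ Int
  unify Int ~ Int
  unify Int ~ Int
\w._ : g -> Int
  unify g -> Int ~ Bool -> h
  unify g ~ Bool
  unify Int ~ h
_ _ : Int
let v : Int
p : i
\q._ : j -> i
\p._ : i -> j -> i
  unify i -> j -> i ~ Int -> k
  unify i ~ Int
  unify j -> Int ~ k
_ _ : j -> Int
let u : j -> Int
  unify Bool ~ Bool
  unify Bool ~ Bool
  unify Bool ~ Bool
  unify Int ~ Bool
  FAIL: mismatch Int ~ Bool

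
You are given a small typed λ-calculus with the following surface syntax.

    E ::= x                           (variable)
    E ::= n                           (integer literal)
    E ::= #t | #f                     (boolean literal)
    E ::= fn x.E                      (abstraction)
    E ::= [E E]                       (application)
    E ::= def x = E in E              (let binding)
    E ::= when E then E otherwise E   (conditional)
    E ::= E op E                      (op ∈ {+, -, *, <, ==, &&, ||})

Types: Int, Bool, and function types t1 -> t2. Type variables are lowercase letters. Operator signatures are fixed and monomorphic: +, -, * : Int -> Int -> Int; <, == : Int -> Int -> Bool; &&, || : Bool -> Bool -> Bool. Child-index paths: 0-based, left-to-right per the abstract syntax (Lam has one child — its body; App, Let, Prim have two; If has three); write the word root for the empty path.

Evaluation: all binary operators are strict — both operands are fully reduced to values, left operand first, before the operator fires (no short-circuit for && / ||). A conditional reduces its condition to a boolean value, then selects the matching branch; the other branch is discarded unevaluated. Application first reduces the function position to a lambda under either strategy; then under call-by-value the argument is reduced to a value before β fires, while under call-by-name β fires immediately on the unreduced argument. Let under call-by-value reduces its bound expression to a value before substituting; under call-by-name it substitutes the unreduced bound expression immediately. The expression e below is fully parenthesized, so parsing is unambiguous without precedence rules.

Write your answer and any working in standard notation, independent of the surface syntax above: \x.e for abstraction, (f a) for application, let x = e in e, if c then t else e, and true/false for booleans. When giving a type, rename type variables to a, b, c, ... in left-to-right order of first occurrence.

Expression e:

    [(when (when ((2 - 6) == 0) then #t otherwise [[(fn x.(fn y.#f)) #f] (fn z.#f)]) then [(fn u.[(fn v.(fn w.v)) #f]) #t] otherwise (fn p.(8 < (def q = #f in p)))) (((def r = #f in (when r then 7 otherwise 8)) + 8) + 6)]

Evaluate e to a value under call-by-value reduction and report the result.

Trace:
step 0: ((if (if ((2 - 6) == 0) then true else (((\x.(\y.false)) false) (\z.false))) then ((\u.((\v.(\w.v)) false)) true) else (\p.(8 < (let q = false in p)))) (((let r = false in (if r then 7 else 8)) + 8) + 6))
step 1: [delta@0.0.0.0] ((if (if (-4 == 0) then true else (((\x.(\y.false)) false) (\z.false))) then ((\u.((\v.(\w.v)) false)) true) else (\p.(8 < (let q = false in p)))) (((let r = false in (if r then 7 else 8)) + 8) + 6))
step 2: [delta@0.0.0] ((if (if false then true else (((\x.(\y.false)) false) (\z.false))) then ((\u.((\v.(\w.v)) false)) true) else (\p.(8 < (let q = false in p)))) (((let r = false in (if r then 7 else 8)) + 8) + 6))
step 3: [if@0.0] ((if (((\x.(\y.false)) false) (\z.false)) then ((\u.((\v.(\w.v)) false)) true) else (\p.(8 < (let q = false in p)))) (((let r = false in (if r then 7 else 8)) + 8) + 6))
step 4: [beta@0.0.0] ((if ((\y.false) (\z.false)) then ((\u.((\v.(\w.v)) false)) true) else (\p.(8 < (let q = false in p)))) (((let r = false in (if r then 7 else 8)) + 8) + 6))
step 5: [beta@0.0] ((if false then ((\u.((\v.(\w.v)) false)) true) else (\p.(8 < (let q = false in p)))) (((let r = false in (if r then 7 else 8)) + 8) + 6))
step 6: [if@0] ((\p.(8 < (let q = false in p))) (((let r = false in (if r then 7 else 8)) + 8) + 6))
step 7: [let@1.0.0] ((\p.(8 < (let q = false in p))) (((if false then 7 else 8) + 8) + 6))
step 8: [if@1.0.0] ((\p.(8 < (let q = false in p))) ((8 + 8) + 6))
step 9: [delta@1.0] ((\p.(8 < (let q = false in p))) (16 + 6))
step 10: [delta@1] ((\p.(8 < (let q = false in p))) 22)
step 11: [beta@root] (8 < (let q = false in 22))
step 12: [let@1] (8 < 22)
step 13: [delta@root] true

Answer: true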